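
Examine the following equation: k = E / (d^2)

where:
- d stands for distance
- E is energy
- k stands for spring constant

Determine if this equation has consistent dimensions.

Yes

d (distance) has dimensions [L].
E (energy) has dimensions [L^2 M T^-2].
k (spring constant) has dimensions [M T^-2].

Left side: [M T^-2]
Right side: [M T^-2]

Both sides have the same dimensions, so the equation is dimensionally consistent.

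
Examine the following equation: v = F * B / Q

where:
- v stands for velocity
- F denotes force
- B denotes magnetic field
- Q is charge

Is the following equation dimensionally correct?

No

v (velocity) has dimensions [L T^-1].
F (force) has dimensions [L M T^-2].
B (magnetic field) has dimensions [I^-1 M T^-2].
Q (charge) has dimensions [I T].

Left side: [L T^-1]
Right side: [I^-2 L M^2 T^-5]

The two sides have different dimensions, so the equation is NOT dimensionally consistent.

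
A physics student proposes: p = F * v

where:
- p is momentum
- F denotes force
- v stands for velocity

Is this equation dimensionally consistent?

No

p (momentum) has dimensions [L M T^-1].
F (force) has dimensions [L M T^-2].
v (velocity) has dimensions [L T^-1].

Left side: [L M T^-1]
Right side: [L^2 M T^-3]

The two sides have different dimensions, so the equation is NOT dimensionally consistent.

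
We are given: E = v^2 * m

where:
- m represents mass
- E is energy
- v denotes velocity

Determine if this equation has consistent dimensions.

Yes

m (mass) has dimensions [M].
E (energy) has dimensions [L^2 M T^-2].
v (velocity) has dimensions [L T^-1].

Left side: [L^2 M T^-2]
Right side: [L^2 M T^-2]

Both sides have the same dimensions, so the equation is dimensionally consistent.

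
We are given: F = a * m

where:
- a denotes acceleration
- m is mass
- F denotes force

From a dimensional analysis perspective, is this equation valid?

Yes

a (acceleration) has dimensions [L T^-2].
m (mass) has dimensions [M].
F (force) has dimensions [L M T^-2].

Left side: [L M T^-2]
Right side: [L M T^-2]

Both sides have the same dimensions, so the equation is dimensionally consistent.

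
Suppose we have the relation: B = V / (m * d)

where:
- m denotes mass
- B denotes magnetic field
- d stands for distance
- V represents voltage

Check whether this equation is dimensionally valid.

No

m (mass) has dimensions [M].
B (magnetic field) has dimensions [I^-1 M T^-2].
d (distance) has dimensions [L].
V (voltage) has dimensions [I^-1 L^2 M T^-3].

Left side: [I^-1 M T^-2]
Right side: [I^-1 L T^-3]

The two sides have different dimensions, so the equation is NOT dimensionally consistent.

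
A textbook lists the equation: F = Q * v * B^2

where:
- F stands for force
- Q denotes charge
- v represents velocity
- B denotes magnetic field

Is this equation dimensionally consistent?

No

F (force) has dimensions [L M T^-2].
Q (charge) has dimensions [I T].
v (velocity) has dimensions [L T^-1].
B (magnetic field) has dimensions [I^-1 M T^-2].

Left side: [L M T^-2]
Right side: [I^-1 L M^2 T^-4]

The two sides have different dimensions, so the equation is NOT dimensionally consistent.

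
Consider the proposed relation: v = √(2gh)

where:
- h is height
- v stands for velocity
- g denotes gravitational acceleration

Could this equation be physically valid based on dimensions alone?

Yes

h (height) has dimensions [L].
v (velocity) has dimensions [L T^-1].
g (gravitational acceleration) has dimensions [L T^-2].

Left side: [L T^-1]
Right side: [L T^-1]

Both sides have the same dimensions, so the equation is dimensionally consistent.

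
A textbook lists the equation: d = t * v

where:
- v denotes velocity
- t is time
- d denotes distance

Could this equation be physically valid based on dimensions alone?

Yes

v (velocity) has dimensions [L T^-1].
t (time) has dimensions [T].
d (distance) has dimensions [L].

Left side: [L]
Right side: [L]

Both sides have the same dimensions, so the equation is dimensionally consistent.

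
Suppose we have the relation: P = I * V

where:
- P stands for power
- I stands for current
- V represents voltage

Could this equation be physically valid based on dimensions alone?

Yes

P (power) has dimensions [L^2 M T^-3].
I (current) has dimensions [I].
V (voltage) has dimensions [I^-1 L^2 M T^-3].

Left side: [L^2 M T^-3]
Right side: [L^2 M T^-3]

Both sides have the same dimensions, so the equation is dimensionally consistent.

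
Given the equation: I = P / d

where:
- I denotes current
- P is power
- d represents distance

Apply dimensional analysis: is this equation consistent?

No

I (current) has dimensions [I].
P (power) has dimensions [L^2 M T^-3].
d (distance) has dimensions [L].

Left side: [I]
Right side: [L M T^-3]

The two sides have different dimensions, so the equation is NOT dimensionally consistent.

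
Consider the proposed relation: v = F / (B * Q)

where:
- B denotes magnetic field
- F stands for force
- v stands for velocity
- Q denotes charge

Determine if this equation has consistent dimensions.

Yes

B (magnetic field) has dimensions [I^-1 M T^-2].
F (force) has dimensions [L M T^-2].
v (velocity) has dimensions [L T^-1].
Q (charge) has dimensions [I T].

Left side: [L T^-1]
Right side: [L T^-1]

Both sides have the same dimensions, so the equation is dimensionally consistent.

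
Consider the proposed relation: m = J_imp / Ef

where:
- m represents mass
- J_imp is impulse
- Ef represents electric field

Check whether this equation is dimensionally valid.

No

m (mass) has dimensions [M].
J_imp (impulse) has dimensions [L M T^-1].
Ef (electric field) has dimensions [I^-1 L M T^-3].

Left side: [M]
Right side: [I T^2]

The two sides have different dimensions, so the equation is NOT dimensionally consistent.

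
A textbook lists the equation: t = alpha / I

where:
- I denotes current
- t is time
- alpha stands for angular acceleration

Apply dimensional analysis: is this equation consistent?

No

I (current) has dimensions [I].
t (time) has dimensions [T].
alpha (angular acceleration) has dimensions [T^-2].

Left side: [T]
Right side: [I^-1 T^-2]

The two sides have different dimensions, so the equation is NOT dimensionally consistent.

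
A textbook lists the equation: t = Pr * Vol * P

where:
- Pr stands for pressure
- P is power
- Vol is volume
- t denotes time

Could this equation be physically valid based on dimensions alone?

No

Pr (pressure) has dimensions [L^-1 M T^-2].
P (power) has dimensions [L^2 M T^-3].
Vol (volume) has dimensions [L^3].
t (time) has dimensions [T].

Left side: [T]
Right side: [L^4 M^2 T^-5]

The two sides have different dimensions, so the equation is NOT dimensionally consistent.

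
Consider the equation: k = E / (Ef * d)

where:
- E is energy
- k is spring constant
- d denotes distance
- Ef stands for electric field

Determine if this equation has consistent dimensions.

No

E (energy) has dimensions [L^2 M T^-2].
k (spring constant) has dimensions [M T^-2].
d (distance) has dimensions [L].
Ef (electric field) has dimensions [I^-1 L M T^-3].

Left side: [M T^-2]
Right side: [I T]

The two sides have different dimensions, so the equation is NOT dimensionally consistent.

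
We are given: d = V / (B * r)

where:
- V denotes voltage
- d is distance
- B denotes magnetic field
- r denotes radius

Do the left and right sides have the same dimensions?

No

V (voltage) has dimensions [I^-1 L^2 M T^-3].
d (distance) has dimensions [L].
B (magnetic field) has dimensions [I^-1 M T^-2].
r (radius) has dimensions [L].

Left side: [L]
Right side: [L T^-1]

The two sides have different dimensions, so the equation is NOT dimensionally consistent.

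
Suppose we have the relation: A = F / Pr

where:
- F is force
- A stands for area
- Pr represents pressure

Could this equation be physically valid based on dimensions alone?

Yes

F (force) has dimensions [L M T^-2].
A (area) has dimensions [L^2].
Pr (pressure) has dimensions [L^-1 M T^-2].

Left side: [L^2]
Right side: [L^2]

Both sides have the same dimensions, so the equation is dimensionally consistent.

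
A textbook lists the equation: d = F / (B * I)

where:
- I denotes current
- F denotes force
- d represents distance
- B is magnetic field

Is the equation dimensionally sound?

Yes

I (current) has dimensions [I].
F (force) has dimensions [L M T^-2].
d (distance) has dimensions [L].
B (magnetic field) has dimensions [I^-1 M T^-2].

Left side: [L]
Right side: [L]

Both sides have the same dimensions, so the equation is dimensionally consistent.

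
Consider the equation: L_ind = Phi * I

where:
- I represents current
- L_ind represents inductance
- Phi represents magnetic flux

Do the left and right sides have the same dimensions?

No

I (current) has dimensions [I].
L_ind (inductance) has dimensions [I^-2 L^2 M T^-2].
Phi (magnetic flux) has dimensions [I^-1 L^2 M T^-2].

Left side: [I^-2 L^2 M T^-2]
Right side: [L^2 M T^-2]

The two sides have different dimensions, so the equation is NOT dimensionally consistent.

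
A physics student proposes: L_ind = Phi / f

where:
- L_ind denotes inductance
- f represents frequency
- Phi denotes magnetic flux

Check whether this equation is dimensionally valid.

No

L_ind (inductance) has dimensions [I^-2 L^2 M T^-2].
f (frequency) has dimensions [T^-1].
Phi (magnetic flux) has dimensions [I^-1 L^2 M T^-2].

Left side: [I^-2 L^2 M T^-2]
Right side: [I^-1 L^2 M T^-1]

The two sides have different dimensions, so the equation is NOT dimensionally consistent.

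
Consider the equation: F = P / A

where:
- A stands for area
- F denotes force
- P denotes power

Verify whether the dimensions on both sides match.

No

A (area) has dimensions [L^2].
F (force) has dimensions [L M T^-2].
P (power) has dimensions [L^2 M T^-3].

Left side: [L M T^-2]
Right side: [M T^-3]

The two sides have different dimensions, so the equation is NOT dimensionally consistent.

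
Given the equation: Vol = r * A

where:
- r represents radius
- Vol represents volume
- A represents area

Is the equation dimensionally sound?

Yes

r (radius) has dimensions [L].
Vol (volume) has dimensions [L^3].
A (area) has dimensions [L^2].

Left side: [L^3]
Right side: [L^3]

Both sides have the same dimensions, so the equation is dimensionally consistent.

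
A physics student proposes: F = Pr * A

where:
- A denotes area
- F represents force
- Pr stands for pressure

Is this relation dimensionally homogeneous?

Yes

A (area) has dimensions [L^2].
F (force) has dimensions [L M T^-2].
Pr (pressure) has dimensions [L^-1 M T^-2].

Left side: [L M T^-2]
Right side: [L M T^-2]

Both sides have the same dimensions, so the equation is dimensionally consistent.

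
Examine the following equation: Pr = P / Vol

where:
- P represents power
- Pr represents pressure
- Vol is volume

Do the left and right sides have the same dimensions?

No

P (power) has dimensions [L^2 M T^-3].
Pr (pressure) has dimensions [L^-1 M T^-2].
Vol (volume) has dimensions [L^3].

Left side: [L^-1 M T^-2]
Right side: [L^-1 M T^-3]

The two sides have different dimensions, so the equation is NOT dimensionally consistent.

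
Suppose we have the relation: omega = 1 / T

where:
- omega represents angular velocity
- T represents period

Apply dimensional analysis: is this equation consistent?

Yes

omega (angular velocity) has dimensions [T^-1].
T (period) has dimensions [T].

Left side: [T^-1]
Right side: [T^-1]

Both sides have the same dimensions, so the equation is dimensionally consistent.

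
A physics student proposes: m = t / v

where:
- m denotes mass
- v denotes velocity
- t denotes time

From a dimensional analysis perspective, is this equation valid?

No

m (mass) has dimensions [M].
v (velocity) has dimensions [L T^-1].
t (time) has dimensions [T].

Left side: [M]
Right side: [L^-1 T^2]

The two sides have different dimensions, so the equation is NOT dimensionally consistent.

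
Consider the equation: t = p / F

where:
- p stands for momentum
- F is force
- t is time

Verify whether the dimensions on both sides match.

Yes

p (momentum) has dimensions [L M T^-1].
F (force) has dimensions [L M T^-2].
t (time) has dimensions [T].

Left side: [T]
Right side: [T]

Both sides have the same dimensions, so the equation is dimensionally consistent.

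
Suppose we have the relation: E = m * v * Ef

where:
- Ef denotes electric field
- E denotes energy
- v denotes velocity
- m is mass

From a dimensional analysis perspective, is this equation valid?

No

Ef (electric field) has dimensions [I^-1 L M T^-3].
E (energy) has dimensions [L^2 M T^-2].
v (velocity) has dimensions [L T^-1].
m (mass) has dimensions [M].

Left side: [L^2 M T^-2]
Right side: [I^-1 L^2 M^2 T^-4]

The two sides have different dimensions, so the equation is NOT dimensionally consistent.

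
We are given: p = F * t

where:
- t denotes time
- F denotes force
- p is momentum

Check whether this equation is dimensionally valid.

Yes

t (time) has dimensions [T].
F (force) has dimensions [L M T^-2].
p (momentum) has dimensions [L M T^-1].

Left side: [L M T^-1]
Right side: [L M T^-1]

Both sides have the same dimensions, so the equation is dimensionally consistent.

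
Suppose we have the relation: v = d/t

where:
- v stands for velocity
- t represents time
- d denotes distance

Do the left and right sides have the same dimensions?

Yes

v (velocity) has dimensions [L T^-1].
t (time) has dimensions [T].
d (distance) has dimensions [L].

Left side: [L T^-1]
Right side: [L T^-1]

Both sides have the same dimensions, so the equation is dimensionally consistent.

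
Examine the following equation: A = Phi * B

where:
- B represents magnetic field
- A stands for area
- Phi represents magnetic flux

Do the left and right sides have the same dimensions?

No

B (magnetic field) has dimensions [I^-1 M T^-2].
A (area) has dimensions [L^2].
Phi (magnetic flux) has dimensions [I^-1 L^2 M T^-2].

Left side: [L^2]
Right side: [I^-2 L^2 M^2 T^-4]

The two sides have different dimensions, so the equation is NOT dimensionally consistent.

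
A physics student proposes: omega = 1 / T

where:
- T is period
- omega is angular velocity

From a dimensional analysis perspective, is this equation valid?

Yes

T (period) has dimensions [T].
omega (angular velocity) has dimensions [T^-1].

Left side: [T^-1]
Right side: [T^-1]

Both sides have the same dimensions, so the equation is dimensionally consistent.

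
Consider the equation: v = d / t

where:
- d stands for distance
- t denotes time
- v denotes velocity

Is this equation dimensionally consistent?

Yes

d (distance) has dimensions [L].
t (time) has dimensions [T].
v (velocity) has dimensions [L T^-1].

Left side: [L T^-1]
Right side: [L T^-1]

Both sides have the same dimensions, so the equation is dimensionally consistent.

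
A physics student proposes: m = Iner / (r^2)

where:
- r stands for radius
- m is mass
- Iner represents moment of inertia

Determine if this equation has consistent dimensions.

Yes

r (radius) has dimensions [L].
m (mass) has dimensions [M].
Iner (moment of inertia) has dimensions [L^2 M].

Left side: [M]
Right side: [M]

Both sides have the same dimensions, so the equation is dimensionally consistent.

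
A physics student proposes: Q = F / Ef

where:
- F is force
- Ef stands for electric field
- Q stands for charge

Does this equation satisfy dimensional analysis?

Yes

F (force) has dimensions [L M T^-2].
Ef (electric field) has dimensions [I^-1 L M T^-3].
Q (charge) has dimensions [I T].

Left side: [I T]
Right side: [I T]

Both sides have the same dimensions, so the equation is dimensionally consistent.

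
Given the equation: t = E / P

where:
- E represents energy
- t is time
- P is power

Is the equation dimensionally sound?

Yes

E (energy) has dimensions [L^2 M T^-2].
t (time) has dimensions [T].
P (power) has dimensions [L^2 M T^-3].

Left side: [T]
Right side: [T]

Both sides have the same dimensions, so the equation is dimensionally consistent.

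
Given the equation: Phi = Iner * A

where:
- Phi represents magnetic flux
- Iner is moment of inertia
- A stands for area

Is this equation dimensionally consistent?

No

Phi (magnetic flux) has dimensions [I^-1 L^2 M T^-2].
Iner (moment of inertia) has dimensions [L^2 M].
A (area) has dimensions [L^2].

Left side: [I^-1 L^2 M T^-2]
Right side: [L^4 M]

The two sides have different dimensions, so the equation is NOT dimensionally consistent.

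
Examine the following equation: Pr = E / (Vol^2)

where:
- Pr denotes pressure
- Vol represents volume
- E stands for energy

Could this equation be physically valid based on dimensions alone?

No

Pr (pressure) has dimensions [L^-1 M T^-2].
Vol (volume) has dimensions [L^3].
E (energy) has dimensions [L^2 M T^-2].

Left side: [L^-1 M T^-2]
Right side: [L^-4 M T^-2]

The two sides have different dimensions, so the equation is NOT dimensionally consistent.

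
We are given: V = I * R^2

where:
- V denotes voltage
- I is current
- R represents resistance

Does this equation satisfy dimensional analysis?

No

V (voltage) has dimensions [I^-1 L^2 M T^-3].
I (current) has dimensions [I].
R (resistance) has dimensions [I^-2 L^2 M T^-3].

Left side: [I^-1 L^2 M T^-3]
Right side: [I^-3 L^4 M^2 T^-6]

The two sides have different dimensions, so the equation is NOT dimensionally consistent.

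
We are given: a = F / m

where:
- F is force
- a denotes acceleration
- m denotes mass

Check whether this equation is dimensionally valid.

Yes

F (force) has dimensions [L M T^-2].
a (acceleration) has dimensions [L T^-2].
m (mass) has dimensions [M].

Left side: [L T^-2]
Right side: [L T^-2]

Both sides have the same dimensions, so the equation is dimensionally consistent.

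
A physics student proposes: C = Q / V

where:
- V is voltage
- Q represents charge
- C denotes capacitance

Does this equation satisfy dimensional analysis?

Yes

V (voltage) has dimensions [I^-1 L^2 M T^-3].
Q (charge) has dimensions [I T].
C (capacitance) has dimensions [I^2 L^-2 M^-1 T^4].

Left side: [I^2 L^-2 M^-1 T^4]
Right side: [I^2 L^-2 M^-1 T^4]

Both sides have the same dimensions, so the equation is dimensionally consistent.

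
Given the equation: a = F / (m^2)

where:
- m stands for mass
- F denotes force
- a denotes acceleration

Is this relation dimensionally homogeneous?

No

m (mass) has dimensions [M].
F (force) has dimensions [L M T^-2].
a (acceleration) has dimensions [L T^-2].

Left side: [L T^-2]
Right side: [L M^-1 T^-2]

The two sides have different dimensions, so the equation is NOT dimensionally consistent.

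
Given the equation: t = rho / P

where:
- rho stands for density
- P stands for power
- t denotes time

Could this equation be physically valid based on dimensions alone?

No

rho (density) has dimensions [L^-3 M].
P (power) has dimensions [L^2 M T^-3].
t (time) has dimensions [T].

Left side: [T]
Right side: [L^-5 T^3]

The two sides have different dimensions, so the equation is NOT dimensionally consistent.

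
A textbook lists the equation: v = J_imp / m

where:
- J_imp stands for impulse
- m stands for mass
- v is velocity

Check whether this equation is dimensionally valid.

Yes

J_imp (impulse) has dimensions [L M T^-1].
m (mass) has dimensions [M].
v (velocity) has dimensions [L T^-1].

Left side: [L T^-1]
Right side: [L T^-1]

Both sides have the same dimensions, so the equation is dimensionally consistent.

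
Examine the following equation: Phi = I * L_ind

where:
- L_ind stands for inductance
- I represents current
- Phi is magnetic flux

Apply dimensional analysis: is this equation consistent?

Yes

L_ind (inductance) has dimensions [I^-2 L^2 M T^-2].
I (current) has dimensions [I].
Phi (magnetic flux) has dimensions [I^-1 L^2 M T^-2].

Left side: [I^-1 L^2 M T^-2]
Right side: [I^-1 L^2 M T^-2]

Both sides have the same dimensions, so the equation is dimensionally consistent.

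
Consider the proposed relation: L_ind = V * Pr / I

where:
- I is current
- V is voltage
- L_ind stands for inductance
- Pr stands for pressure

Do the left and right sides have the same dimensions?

No

I (current) has dimensions [I].
V (voltage) has dimensions [I^-1 L^2 M T^-3].
L_ind (inductance) has dimensions [I^-2 L^2 M T^-2].
Pr (pressure) has dimensions [L^-1 M T^-2].

Left side: [I^-2 L^2 M T^-2]
Right side: [I^-2 L M^2 T^-5]

The two sides have different dimensions, so the equation is NOT dimensionally consistent.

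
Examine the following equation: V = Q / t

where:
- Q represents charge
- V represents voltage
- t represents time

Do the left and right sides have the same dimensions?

No

Q (charge) has dimensions [I T].
V (voltage) has dimensions [I^-1 L^2 M T^-3].
t (time) has dimensions [T].

Left side: [I^-1 L^2 M T^-3]
Right side: [I]

The two sides have different dimensions, so the equation is NOT dimensionally consistent.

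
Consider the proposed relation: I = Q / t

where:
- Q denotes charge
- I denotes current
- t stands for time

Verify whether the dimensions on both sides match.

Yes

Q (charge) has dimensions [I T].
I (current) has dimensions [I].
t (time) has dimensions [T].

Left side: [I]
Right side: [I]

Both sides have the same dimensions, so the equation is dimensionally consistent.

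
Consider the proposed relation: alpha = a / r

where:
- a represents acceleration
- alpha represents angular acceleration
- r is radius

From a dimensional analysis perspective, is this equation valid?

Yes

a (acceleration) has dimensions [L T^-2].
alpha (angular acceleration) has dimensions [T^-2].
r (radius) has dimensions [L].

Left side: [T^-2]
Right side: [T^-2]

Both sides have the same dimensions, so the equation is dimensionally consistent.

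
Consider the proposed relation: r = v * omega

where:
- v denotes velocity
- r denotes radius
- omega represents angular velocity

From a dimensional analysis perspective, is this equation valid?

No

v (velocity) has dimensions [L T^-1].
r (radius) has dimensions [L].
omega (angular velocity) has dimensions [T^-1].

Left side: [L]
Right side: [L T^-2]

The two sides have different dimensions, so the equation is NOT dimensionally consistent.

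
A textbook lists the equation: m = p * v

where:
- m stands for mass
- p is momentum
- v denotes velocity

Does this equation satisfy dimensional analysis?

No

m (mass) has dimensions [M].
p (momentum) has dimensions [L M T^-1].
v (velocity) has dimensions [L T^-1].

Left side: [M]
Right side: [L^2 M T^-2]

The two sides have different dimensions, so the equation is NOT dimensionally consistent.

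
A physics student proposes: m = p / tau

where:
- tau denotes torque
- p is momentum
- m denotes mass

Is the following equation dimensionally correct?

No

tau (torque) has dimensions [L^2 M T^-2].
p (momentum) has dimensions [L M T^-1].
m (mass) has dimensions [M].

Left side: [M]
Right side: [L^-1 T]

The two sides have different dimensions, so the equation is NOT dimensionally consistent.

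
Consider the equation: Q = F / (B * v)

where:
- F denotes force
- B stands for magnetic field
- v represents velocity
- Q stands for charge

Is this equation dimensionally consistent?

Yes

F (force) has dimensions [L M T^-2].
B (magnetic field) has dimensions [I^-1 M T^-2].
v (velocity) has dimensions [L T^-1].
Q (charge) has dimensions [I T].

Left side: [I T]
Right side: [I T]

Both sides have the same dimensions, so the equation is dimensionally consistent.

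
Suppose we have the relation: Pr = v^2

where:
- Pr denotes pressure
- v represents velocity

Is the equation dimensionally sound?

No

Pr (pressure) has dimensions [L^-1 M T^-2].
v (velocity) has dimensions [L T^-1].

Left side: [L^-1 M T^-2]
Right side: [L^2 T^-2]

The two sides have different dimensions, so the equation is NOT dimensionally consistent.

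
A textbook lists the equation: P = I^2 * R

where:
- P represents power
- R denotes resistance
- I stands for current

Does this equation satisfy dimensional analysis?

Yes

P (power) has dimensions [L^2 M T^-3].
R (resistance) has dimensions [I^-2 L^2 M T^-3].
I (current) has dimensions [I].

Left side: [L^2 M T^-3]
Right side: [L^2 M T^-3]

Both sides have the same dimensions, so the equation is dimensionally consistent.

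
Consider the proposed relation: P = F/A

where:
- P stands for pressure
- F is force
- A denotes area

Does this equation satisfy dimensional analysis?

Yes

P (pressure) has dimensions [L^-1 M T^-2].
F (force) has dimensions [L M T^-2].
A (area) has dimensions [L^2].

Left side: [L^-1 M T^-2]
Right side: [L^-1 M T^-2]

Both sides have the same dimensions, so the equation is dimensionally consistent.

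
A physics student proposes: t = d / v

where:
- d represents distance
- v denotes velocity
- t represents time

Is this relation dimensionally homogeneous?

Yes

d (distance) has dimensions [L].
v (velocity) has dimensions [L T^-1].
t (time) has dimensions [T].

Left side: [T]
Right side: [T]

Both sides have the same dimensions, so the equation is dimensionally consistent.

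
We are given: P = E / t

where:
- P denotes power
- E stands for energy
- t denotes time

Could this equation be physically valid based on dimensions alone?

Yes

P (power) has dimensions [L^2 M T^-3].
E (energy) has dimensions [L^2 M T^-2].
t (time) has dimensions [T].

Left side: [L^2 M T^-3]
Right side: [L^2 M T^-3]

Both sides have the same dimensions, so the equation is dimensionally consistent.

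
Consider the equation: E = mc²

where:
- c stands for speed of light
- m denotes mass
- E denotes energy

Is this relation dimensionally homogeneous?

Yes

c (speed of light) has dimensions [L T^-1].
m (mass) has dimensions [M].
E (energy) has dimensions [L^2 M T^-2].

Left side: [L^2 M T^-2]
Right side: [L^2 M T^-2]

Both sides have the same dimensions, so the equation is dimensionally consistent.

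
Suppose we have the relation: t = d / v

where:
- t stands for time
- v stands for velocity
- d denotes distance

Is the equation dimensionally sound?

Yes

t (time) has dimensions [T].
v (velocity) has dimensions [L T^-1].
d (distance) has dimensions [L].

Left side: [T]
Right side: [T]

Both sides have the same dimensions, so the equation is dimensionally consistent.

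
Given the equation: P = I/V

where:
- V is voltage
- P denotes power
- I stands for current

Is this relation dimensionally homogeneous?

No

V (voltage) has dimensions [I^-1 L^2 M T^-3].
P (power) has dimensions [L^2 M T^-3].
I (current) has dimensions [I].

Left side: [L^2 M T^-3]
Right side: [I^2 L^-2 M^-1 T^3]

The two sides have different dimensions, so the equation is NOT dimensionally consistent.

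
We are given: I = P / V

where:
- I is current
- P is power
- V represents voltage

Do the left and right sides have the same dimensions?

Yes

I (current) has dimensions [I].
P (power) has dimensions [L^2 M T^-3].
V (voltage) has dimensions [I^-1 L^2 M T^-3].

Left side: [I]
Right side: [I]

Both sides have the same dimensions, so the equation is dimensionally consistent.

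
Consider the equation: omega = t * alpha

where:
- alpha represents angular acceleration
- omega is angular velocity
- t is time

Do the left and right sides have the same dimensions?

Yes

alpha (angular acceleration) has dimensions [T^-2].
omega (angular velocity) has dimensions [T^-1].
t (time) has dimensions [T].

Left side: [T^-1]
Right side: [T^-1]

Both sides have the same dimensions, so the equation is dimensionally consistent.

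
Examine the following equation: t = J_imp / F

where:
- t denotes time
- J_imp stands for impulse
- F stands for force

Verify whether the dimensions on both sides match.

Yes

t (time) has dimensions [T].
J_imp (impulse) has dimensions [L M T^-1].
F (force) has dimensions [L M T^-2].

Left side: [T]
Right side: [T]

Both sides have the same dimensions, so the equation is dimensionally consistent.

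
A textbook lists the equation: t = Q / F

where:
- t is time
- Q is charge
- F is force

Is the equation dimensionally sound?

No

t (time) has dimensions [T].
Q (charge) has dimensions [I T].
F (force) has dimensions [L M T^-2].

Left side: [T]
Right side: [I L^-1 M^-1 T^3]

The two sides have different dimensions, so the equation is NOT dimensionally consistent.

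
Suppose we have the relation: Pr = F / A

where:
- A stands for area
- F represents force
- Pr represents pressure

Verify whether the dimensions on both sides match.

Yes

A (area) has dimensions [L^2].
F (force) has dimensions [L M T^-2].
Pr (pressure) has dimensions [L^-1 M T^-2].

Left side: [L^-1 M T^-2]
Right side: [L^-1 M T^-2]

Both sides have the same dimensions, so the equation is dimensionally consistent.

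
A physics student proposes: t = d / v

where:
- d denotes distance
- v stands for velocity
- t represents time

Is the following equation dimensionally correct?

Yes

d (distance) has dimensions [L].
v (velocity) has dimensions [L T^-1].
t (time) has dimensions [T].

Left side: [T]
Right side: [T]

Both sides have the same dimensions, so the equation is dimensionally consistent.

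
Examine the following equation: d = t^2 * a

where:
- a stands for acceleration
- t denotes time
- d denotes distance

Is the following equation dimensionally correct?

Yes

a (acceleration) has dimensions [L T^-2].
t (time) has dimensions [T].
d (distance) has dimensions [L].

Left side: [L]
Right side: [L]

Both sides have the same dimensions, so the equation is dimensionally consistent.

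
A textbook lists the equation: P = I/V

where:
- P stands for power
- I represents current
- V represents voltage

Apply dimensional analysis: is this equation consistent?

No

P (power) has dimensions [L^2 M T^-3].
I (current) has dimensions [I].
V (voltage) has dimensions [I^-1 L^2 M T^-3].

Left side: [L^2 M T^-3]
Right side: [I^2 L^-2 M^-1 T^3]

The two sides have different dimensions, so the equation is NOT dimensionally consistent.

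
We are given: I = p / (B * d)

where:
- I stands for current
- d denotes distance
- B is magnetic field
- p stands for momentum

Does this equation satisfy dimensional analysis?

No

I (current) has dimensions [I].
d (distance) has dimensions [L].
B (magnetic field) has dimensions [I^-1 M T^-2].
p (momentum) has dimensions [L M T^-1].

Left side: [I]
Right side: [I T]

The two sides have different dimensions, so the equation is NOT dimensionally consistent.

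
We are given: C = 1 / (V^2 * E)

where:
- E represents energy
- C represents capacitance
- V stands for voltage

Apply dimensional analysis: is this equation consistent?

No

E (energy) has dimensions [L^2 M T^-2].
C (capacitance) has dimensions [I^2 L^-2 M^-1 T^4].
V (voltage) has dimensions [I^-1 L^2 M T^-3].

Left side: [I^2 L^-2 M^-1 T^4]
Right side: [I^2 L^-6 M^-3 T^8]

The two sides have different dimensions, so the equation is NOT dimensionally consistent.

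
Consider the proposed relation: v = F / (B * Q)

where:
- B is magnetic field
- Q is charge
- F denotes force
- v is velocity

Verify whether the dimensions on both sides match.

Yes

B (magnetic field) has dimensions [I^-1 M T^-2].
Q (charge) has dimensions [I T].
F (force) has dimensions [L M T^-2].
v (velocity) has dimensions [L T^-1].

Left side: [L T^-1]
Right side: [L T^-1]

Both sides have the same dimensions, so the equation is dimensionally consistent.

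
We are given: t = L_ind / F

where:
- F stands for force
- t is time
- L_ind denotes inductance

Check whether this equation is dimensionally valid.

No

F (force) has dimensions [L M T^-2].
t (time) has dimensions [T].
L_ind (inductance) has dimensions [I^-2 L^2 M T^-2].

Left side: [T]
Right side: [I^-2 L]

The two sides have different dimensions, so the equation is NOT dimensionally consistent.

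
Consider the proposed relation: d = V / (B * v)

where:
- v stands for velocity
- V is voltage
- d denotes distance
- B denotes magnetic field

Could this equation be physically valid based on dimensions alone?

Yes

v (velocity) has dimensions [L T^-1].
V (voltage) has dimensions [I^-1 L^2 M T^-3].
d (distance) has dimensions [L].
B (magnetic field) has dimensions [I^-1 M T^-2].

Left side: [L]
Right side: [L]

Both sides have the same dimensions, so the equation is dimensionally consistent.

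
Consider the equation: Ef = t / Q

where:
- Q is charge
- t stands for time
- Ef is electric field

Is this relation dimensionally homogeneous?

No

Q (charge) has dimensions [I T].
t (time) has dimensions [T].
Ef (electric field) has dimensions [I^-1 L M T^-3].

Left side: [I^-1 L M T^-3]
Right side: [I^-1]

The two sides have different dimensions, so the equation is NOT dimensionally consistent.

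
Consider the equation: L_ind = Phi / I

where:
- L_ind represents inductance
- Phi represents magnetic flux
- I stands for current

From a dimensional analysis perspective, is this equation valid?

Yes

L_ind (inductance) has dimensions [I^-2 L^2 M T^-2].
Phi (magnetic flux) has dimensions [I^-1 L^2 M T^-2].
I (current) has dimensions [I].

Left side: [I^-2 L^2 M T^-2]
Right side: [I^-2 L^2 M T^-2]

Both sides have the same dimensions, so the equation is dimensionally consistent.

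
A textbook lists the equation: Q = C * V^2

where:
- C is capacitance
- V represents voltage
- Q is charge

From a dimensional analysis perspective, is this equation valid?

No

C (capacitance) has dimensions [I^2 L^-2 M^-1 T^4].
V (voltage) has dimensions [I^-1 L^2 M T^-3].
Q (charge) has dimensions [I T].

Left side: [I T]
Right side: [L^2 M T^-2]

The two sides have different dimensions, so the equation is NOT dimensionally consistent.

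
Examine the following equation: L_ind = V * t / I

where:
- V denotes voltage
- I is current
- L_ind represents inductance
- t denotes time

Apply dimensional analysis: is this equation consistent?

Yes

V (voltage) has dimensions [I^-1 L^2 M T^-3].
I (current) has dimensions [I].
L_ind (inductance) has dimensions [I^-2 L^2 M T^-2].
t (time) has dimensions [T].

Left side: [I^-2 L^2 M T^-2]
Right side: [I^-2 L^2 M T^-2]

Both sides have the same dimensions, so the equation is dimensionally consistent.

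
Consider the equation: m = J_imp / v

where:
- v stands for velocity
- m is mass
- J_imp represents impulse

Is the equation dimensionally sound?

Yes

v (velocity) has dimensions [L T^-1].
m (mass) has dimensions [M].
J_imp (impulse) has dimensions [L M T^-1].

Left side: [M]
Right side: [M]

Both sides have the same dimensions, so the equation is dimensionally consistent.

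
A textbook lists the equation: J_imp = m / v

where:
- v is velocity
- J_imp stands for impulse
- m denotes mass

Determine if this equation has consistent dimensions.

No

v (velocity) has dimensions [L T^-1].
J_imp (impulse) has dimensions [L M T^-1].
m (mass) has dimensions [M].

Left side: [L M T^-1]
Right side: [L^-1 M T]

The two sides have different dimensions, so the equation is NOT dimensionally consistent.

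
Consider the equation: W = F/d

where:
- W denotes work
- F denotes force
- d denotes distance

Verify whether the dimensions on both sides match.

No

W (work) has dimensions [L^2 M T^-2].
F (force) has dimensions [L M T^-2].
d (distance) has dimensions [L].

Left side: [L^2 M T^-2]
Right side: [M T^-2]

The two sides have different dimensions, so the equation is NOT dimensionally consistent.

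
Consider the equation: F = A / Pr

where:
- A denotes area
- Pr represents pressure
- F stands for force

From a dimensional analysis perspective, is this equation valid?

No

A (area) has dimensions [L^2].
Pr (pressure) has dimensions [L^-1 M T^-2].
F (force) has dimensions [L M T^-2].

Left side: [L M T^-2]
Right side: [L^3 M^-1 T^2]

The two sides have different dimensions, so the equation is NOT dimensionally consistent.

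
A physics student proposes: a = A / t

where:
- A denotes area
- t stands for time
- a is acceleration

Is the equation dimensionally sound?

No

A (area) has dimensions [L^2].
t (time) has dimensions [T].
a (acceleration) has dimensions [L T^-2].

Left side: [L T^-2]
Right side: [L^2 T^-1]

The two sides have different dimensions, so the equation is NOT dimensionally consistent.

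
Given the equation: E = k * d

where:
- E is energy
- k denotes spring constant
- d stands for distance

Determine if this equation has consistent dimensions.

No

E (energy) has dimensions [L^2 M T^-2].
k (spring constant) has dimensions [M T^-2].
d (distance) has dimensions [L].

Left side: [L^2 M T^-2]
Right side: [L M T^-2]

The two sides have different dimensions, so the equation is NOT dimensionally consistent.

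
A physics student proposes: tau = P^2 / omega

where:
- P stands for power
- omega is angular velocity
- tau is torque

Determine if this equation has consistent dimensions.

No

P (power) has dimensions [L^2 M T^-3].
omega (angular velocity) has dimensions [T^-1].
tau (torque) has dimensions [L^2 M T^-2].

Left side: [L^2 M T^-2]
Right side: [L^4 M^2 T^-5]

The two sides have different dimensions, so the equation is NOT dimensionally consistent.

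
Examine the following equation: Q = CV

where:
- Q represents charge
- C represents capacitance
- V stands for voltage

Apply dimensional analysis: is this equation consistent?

Yes

Q (charge) has dimensions [I T].
C (capacitance) has dimensions [I^2 L^-2 M^-1 T^4].
V (voltage) has dimensions [I^-1 L^2 M T^-3].

Left side: [I T]
Right side: [I T]

Both sides have the same dimensions, so the equation is dimensionally consistent.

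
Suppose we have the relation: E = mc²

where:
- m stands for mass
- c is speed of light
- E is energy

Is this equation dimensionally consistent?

Yes

m (mass) has dimensions [M].
c (speed of light) has dimensions [L T^-1].
E (energy) has dimensions [L^2 M T^-2].

Left side: [L^2 M T^-2]
Right side: [L^2 M T^-2]

Both sides have the same dimensions, so the equation is dimensionally consistent.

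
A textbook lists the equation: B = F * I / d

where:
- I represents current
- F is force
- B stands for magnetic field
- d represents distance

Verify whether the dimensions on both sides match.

No

I (current) has dimensions [I].
F (force) has dimensions [L M T^-2].
B (magnetic field) has dimensions [I^-1 M T^-2].
d (distance) has dimensions [L].

Left side: [I^-1 M T^-2]
Right side: [I M T^-2]

The two sides have different dimensions, so the equation is NOT dimensionally consistent.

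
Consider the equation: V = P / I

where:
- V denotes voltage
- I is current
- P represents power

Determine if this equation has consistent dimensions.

Yes

V (voltage) has dimensions [I^-1 L^2 M T^-3].
I (current) has dimensions [I].
P (power) has dimensions [L^2 M T^-3].

Left side: [I^-1 L^2 M T^-3]
Right side: [I^-1 L^2 M T^-3]

Both sides have the same dimensions, so the equation is dimensionally consistent.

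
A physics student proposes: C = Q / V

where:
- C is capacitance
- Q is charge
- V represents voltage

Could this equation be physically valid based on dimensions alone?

Yes

C (capacitance) has dimensions [I^2 L^-2 M^-1 T^4].
Q (charge) has dimensions [I T].
V (voltage) has dimensions [I^-1 L^2 M T^-3].

Left side: [I^2 L^-2 M^-1 T^4]
Right side: [I^2 L^-2 M^-1 T^4]

Both sides have the same dimensions, so the equation is dimensionally consistent.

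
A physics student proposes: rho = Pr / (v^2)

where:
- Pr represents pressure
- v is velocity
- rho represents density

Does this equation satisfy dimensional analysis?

Yes

Pr (pressure) has dimensions [L^-1 M T^-2].
v (velocity) has dimensions [L T^-1].
rho (density) has dimensions [L^-3 M].

Left side: [L^-3 M]
Right side: [L^-3 M]

Both sides have the same dimensions, so the equation is dimensionally consistent.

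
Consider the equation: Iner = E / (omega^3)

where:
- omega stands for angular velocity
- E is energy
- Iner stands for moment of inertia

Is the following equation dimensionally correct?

No

omega (angular velocity) has dimensions [T^-1].
E (energy) has dimensions [L^2 M T^-2].
Iner (moment of inertia) has dimensions [L^2 M].

Left side: [L^2 M]
Right side: [L^2 M T]

The two sides have different dimensions, so the equation is NOT dimensionally consistent.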